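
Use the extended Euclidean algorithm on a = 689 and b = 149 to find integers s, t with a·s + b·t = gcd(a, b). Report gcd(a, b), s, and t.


Euclidean algorithm on (689, 149) — divide until remainder is 0:
  689 = 4 · 149 + 93
  149 = 1 · 93 + 56
  93 = 1 · 56 + 37
  56 = 1 · 37 + 19
  37 = 1 · 19 + 18
  19 = 1 · 18 + 1
  18 = 18 · 1 + 0
gcd(689, 149) = 1.
Track Bezout coefficients alongside the remainders: start with r₀ = 689 = a·1 + b·0 (s = 1, t = 0) and r₁ = 149 = a·0 + b·1 (s = 0, t = 1); each new remainder r_{k+1} = r_{k-1} − q_k·r_k inherits s_{k+1} = s_{k-1} − q_k·s_k, t_{k+1} = t_{k-1} − q_k·t_k, so r_k = a·s_k + b·t_k at every step:
  q = 4: r = 93, s = 1 − 4·0 = 1, t = 0 − 4·1 = -4  (check: 689·1 + 149·(-4) = 93)
  q = 1: r = 56, s = 0 − 1·1 = -1, t = 1 − 1·(-4) = 5  (check: 689·(-1) + 149·5 = 56)
  q = 1: r = 37, s = 1 − 1·(-1) = 2, t = -4 − 1·5 = -9  (check: 689·2 + 149·(-9) = 37)
  q = 1: r = 19, s = -1 − 1·2 = -3, t = 5 − 1·(-9) = 14  (check: 689·(-3) + 149·14 = 19)
  q = 1: r = 18, s = 2 − 1·(-3) = 5, t = -9 − 1·14 = -23  (check: 689·5 + 149·(-23) = 18)
  q = 1: r = 1, s = -3 − 1·5 = -8, t = 14 − 1·(-23) = 37  (check: 689·(-8) + 149·37 = 1)
The row with r = 1 (the gcd) gives the Bezout coefficients s = -8, t = 37.
Result: 689 · (-8) + 149 · (37) = 1.

gcd(689, 149) = 1; s = -8, t = 37 (check: 689·(-8) + 149·37 = 1).


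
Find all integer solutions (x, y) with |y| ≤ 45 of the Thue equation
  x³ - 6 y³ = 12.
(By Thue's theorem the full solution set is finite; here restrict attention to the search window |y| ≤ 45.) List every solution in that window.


The equation is x³ - 6y³ = 12. For fixed y, x³ = 6·y³ + 12, so a solution requires the RHS to be a perfect cube.
Strategy: iterate y from -45 to 45, compute RHS = 6·y³ + 12, and check whether it is a (positive or negative) perfect cube.
Check small values of y:
  y = 0: RHS = 12 is not a perfect cube.
  y = 1: RHS = 18 is not a perfect cube.
  y = -1: RHS = 6 is not a perfect cube.
  y = 2: RHS = 60 is not a perfect cube.
  y = -2: RHS = -36 is not a perfect cube.
  y = 3: RHS = 174 is not a perfect cube.
  y = -3: RHS = -150 is not a perfect cube.
Continuing the search up to |y| = 45 finds no solutions either.
No (x, y) in the scanned range satisfies the equation.

No integer solutions with |y| ≤ 45.


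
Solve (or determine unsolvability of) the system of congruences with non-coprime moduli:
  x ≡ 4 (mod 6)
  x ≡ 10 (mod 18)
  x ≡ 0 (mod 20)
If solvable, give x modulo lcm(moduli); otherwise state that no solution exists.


Moduli 6, 18, 20 are not pairwise coprime, so CRT works modulo lcm(m_i) when all pairwise compatibility conditions hold.
Pairwise compatibility: gcd(m_i, m_j) must divide a_i - a_j for every pair.
Merge one congruence at a time:
  Start: x ≡ 4 (mod 6).
  Combine with x ≡ 10 (mod 18): gcd(6, 18) = 6; 10 - 4 = 6, which IS divisible by 6, so compatible.
    Write x = 4 + 6·t and substitute into x ≡ 10 (mod 18): 6·t ≡ 10 − 4 = 6 (mod 18).
    Divide the congruence (and modulus) by g = 6: 1·t ≡ 1 (mod 3).
    So t ≡ 1 (mod 3).
    Then x = 4 + 6·1 = 10, valid modulo lcm(6, 18) = 18: x ≡ 10 (mod 18).
  Combine with x ≡ 0 (mod 20): gcd(18, 20) = 2; 0 - 10 = -10, which IS divisible by 2, so compatible.
    Write x = 10 + 18·t and substitute into x ≡ 0 (mod 20): 18·t ≡ 0 − 10 = -10 (mod 20).
    Divide the congruence (and modulus) by g = 2: 9·t ≡ -5 (mod 10).
    Reduce coefficients mod 10: 9·t ≡ 5 (mod 10).
    The inverse of 9 mod 10 is 9 (since 9·9 = 81 = 8·10 + 1), so t ≡ 9·5 = 45 ≡ 5 (mod 10).
    Then x = 10 + 18·5 = 100, valid modulo lcm(18, 20) = 180: x ≡ 100 (mod 180).
Verify: 100 mod 6 = 4, 100 mod 18 = 10, 100 mod 20 = 0.

x ≡ 100 (mod 180).


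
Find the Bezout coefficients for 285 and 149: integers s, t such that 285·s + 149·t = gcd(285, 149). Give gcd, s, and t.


Euclidean algorithm on (285, 149) — divide until remainder is 0:
  285 = 1 · 149 + 136
  149 = 1 · 136 + 13
  136 = 10 · 13 + 6
  13 = 2 · 6 + 1
  6 = 6 · 1 + 0
gcd(285, 149) = 1.
Track Bezout coefficients alongside the remainders: start with r₀ = 285 = a·1 + b·0 (s = 1, t = 0) and r₁ = 149 = a·0 + b·1 (s = 0, t = 1); each new remainder r_{k+1} = r_{k-1} − q_k·r_k inherits s_{k+1} = s_{k-1} − q_k·s_k, t_{k+1} = t_{k-1} − q_k·t_k, so r_k = a·s_k + b·t_k at every step:
  q = 1: r = 136, s = 1 − 1·0 = 1, t = 0 − 1·1 = -1  (check: 285·1 + 149·(-1) = 136)
  q = 1: r = 13, s = 0 − 1·1 = -1, t = 1 − 1·(-1) = 2  (check: 285·(-1) + 149·2 = 13)
  q = 10: r = 6, s = 1 − 10·(-1) = 11, t = -1 − 10·2 = -21  (check: 285·11 + 149·(-21) = 6)
  q = 2: r = 1, s = -1 − 2·11 = -23, t = 2 − 2·(-21) = 44  (check: 285·(-23) + 149·44 = 1)
The row with r = 1 (the gcd) gives the Bezout coefficients s = -23, t = 44.
Result: 285 · (-23) + 149 · (44) = 1.

gcd(285, 149) = 1; s = -23, t = 44 (check: 285·(-23) + 149·44 = 1).


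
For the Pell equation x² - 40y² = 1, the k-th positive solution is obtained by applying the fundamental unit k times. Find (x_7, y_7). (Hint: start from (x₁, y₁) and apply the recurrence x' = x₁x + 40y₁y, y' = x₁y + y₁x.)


Step 1: Find the fundamental solution (x₁, y₁) of x² - 40y² = 1.
  Expand √40 as a continued fraction. a₀ = ⌊√40⌋ = 6; iterate m_{k+1} = d_k·a_k − m_k, d_{k+1} = (40 − m_{k+1}²)/d_k, a_{k+1} = ⌊(a₀ + m_{k+1})/d_{k+1}⌋ (starting m₀ = 0, d₀ = 1), with convergents p_k = a_k·p_{k-1} + p_{k-2}, q_k = a_k·q_{k-1} + q_{k-2} (p₋₁ = 1, q₋₁ = 0):
  k = 0: a₀ = 6; p₀/q₀ = 6/1; p₀² − 40·q₀² = 36 − 40 = -4.
  k = 1: m = 6, d = 4, a = ⌊(6 + 6)/4⌋ = 3; p/q = (3·6 + 1)/(3·1 + 0) = 19/3; p² − 40·q² = 361 − 360 = 1.
  The first convergent with p² − 40·q² = 1 gives the fundamental solution (x₁, y₁) = (19, 3).
Step 2: Apply the recurrence (x_{n+1}, y_{n+1}) = (x₁x_n + 40y₁y_n, x₁y_n + y₁x_n) repeatedly.
  From (x_1, y_1) = (19, 3): x_2 = 19·19 + 40·3·3 = 721; y_2 = 19·3 + 3·19 = 114.
  From (x_2, y_2) = (721, 114): x_3 = 19·721 + 40·3·114 = 27379; y_3 = 19·114 + 3·721 = 4329.
  From (x_3, y_3) = (27379, 4329): x_4 = 19·27379 + 40·3·4329 = 1039681; y_4 = 19·4329 + 3·27379 = 164388.
  From (x_4, y_4) = (1039681, 164388): x_5 = 19·1039681 + 40·3·164388 = 39480499; y_5 = 19·164388 + 3·1039681 = 6242415.
  From (x_5, y_5) = (39480499, 6242415): x_6 = 19·39480499 + 40·3·6242415 = 1499219281; y_6 = 19·6242415 + 3·39480499 = 237047382.
  From (x_6, y_6) = (1499219281, 237047382): x_7 = 19·1499219281 + 40·3·237047382 = 56930852179; y_7 = 19·237047382 + 3·1499219281 = 9001558101.
Step 3: Verify x_7² - 40·y_7² = 3241121929827149048041 - 3241121929827149048040 = 1 (should be 1). ✓

(x_1, y_1) = (19, 3); (x_7, y_7) = (56930852179, 9001558101).


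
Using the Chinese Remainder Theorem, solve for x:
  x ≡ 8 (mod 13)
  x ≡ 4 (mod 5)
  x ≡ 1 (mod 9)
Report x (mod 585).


Moduli 13, 5, 9 are pairwise coprime; by CRT there is a unique solution modulo M = 13 · 5 · 9 = 585.
Solve pairwise, accumulating the modulus:
  Start with x ≡ 8 (mod 13).
  Combine with x ≡ 4 (mod 5): since gcd(13, 5) = 1, we get a unique residue mod 65.
    Write x = 8 + 13·t and substitute into x ≡ 4 (mod 5): 13·t ≡ 4 − 8 = -4 (mod 5).
    Reduce coefficients mod 5: 3·t ≡ 1 (mod 5).
    The inverse of 3 mod 5 is 2 (since 3·2 = 6 = 1·5 + 1), so t ≡ 2·1 = 2 ≡ 2 (mod 5).
    Then x = 8 + 13·2 = 34, valid modulo lcm(13, 5) = 65: x ≡ 34 (mod 65).
  Combine with x ≡ 1 (mod 9): since gcd(65, 9) = 1, we get a unique residue mod 585.
    Write x = 34 + 65·t and substitute into x ≡ 1 (mod 9): 65·t ≡ 1 − 34 = -33 (mod 9).
    Reduce coefficients mod 9: 2·t ≡ 3 (mod 9).
    The inverse of 2 mod 9 is 5 (since 2·5 = 10 = 1·9 + 1), so t ≡ 5·3 = 15 ≡ 6 (mod 9).
    Then x = 34 + 65·6 = 424, valid modulo lcm(65, 9) = 585: x ≡ 424 (mod 585).
Verify: 424 mod 13 = 8 ✓, 424 mod 5 = 4 ✓, 424 mod 9 = 1 ✓.

x ≡ 424 (mod 585).


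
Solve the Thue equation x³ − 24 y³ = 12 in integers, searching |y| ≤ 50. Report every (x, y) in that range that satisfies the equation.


The equation is x³ - 24y³ = 12. For fixed y, x³ = 24·y³ + 12, so a solution requires the RHS to be a perfect cube.
Strategy: iterate y from -50 to 50, compute RHS = 24·y³ + 12, and check whether it is a (positive or negative) perfect cube.
Check small values of y:
  y = 0: RHS = 12 is not a perfect cube.
  y = 1: RHS = 36 is not a perfect cube.
  y = -1: RHS = -12 is not a perfect cube.
  y = 2: RHS = 204 is not a perfect cube.
  y = -2: RHS = -180 is not a perfect cube.
  y = 3: RHS = 660 is not a perfect cube.
  y = -3: RHS = -636 is not a perfect cube.
Continuing the search up to |y| = 50 finds no solutions either.
No (x, y) in the scanned range satisfies the equation.

No integer solutions with |y| ≤ 50.


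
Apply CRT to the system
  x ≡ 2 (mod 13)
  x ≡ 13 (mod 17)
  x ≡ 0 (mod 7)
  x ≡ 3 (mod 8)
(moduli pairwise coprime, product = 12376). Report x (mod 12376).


Product of moduli M = 13 · 17 · 7 · 8 = 12376.
Merge one congruence at a time:
  Start: x ≡ 2 (mod 13).
  Combine with x ≡ 13 (mod 17); new modulus lcm = 221.
    Write x = 2 + 13·t and substitute into x ≡ 13 (mod 17): 13·t ≡ 13 − 2 = 11 (mod 17).
    The inverse of 13 mod 17 is 4 (since 13·4 = 52 = 3·17 + 1), so t ≡ 4·11 = 44 ≡ 10 (mod 17).
    Then x = 2 + 13·10 = 132, valid modulo lcm(13, 17) = 221: x ≡ 132 (mod 221).
  Combine with x ≡ 0 (mod 7); new modulus lcm = 1547.
    Write x = 132 + 221·t and substitute into x ≡ 0 (mod 7): 221·t ≡ 0 − 132 = -132 (mod 7).
    Reduce coefficients mod 7: 4·t ≡ 1 (mod 7).
    The inverse of 4 mod 7 is 2 (since 4·2 = 8 = 1·7 + 1), so t ≡ 2·1 = 2 ≡ 2 (mod 7).
    Then x = 132 + 221·2 = 574, valid modulo lcm(221, 7) = 1547: x ≡ 574 (mod 1547).
  Combine with x ≡ 3 (mod 8); new modulus lcm = 12376.
    Write x = 574 + 1547·t and substitute into x ≡ 3 (mod 8): 1547·t ≡ 3 − 574 = -571 (mod 8).
    Reduce coefficients mod 8: 3·t ≡ 5 (mod 8).
    The inverse of 3 mod 8 is 3 (since 3·3 = 9 = 1·8 + 1), so t ≡ 3·5 = 15 ≡ 7 (mod 8).
    Then x = 574 + 1547·7 = 11403, valid modulo lcm(1547, 8) = 12376: x ≡ 11403 (mod 12376).
Verify against each original: 11403 mod 13 = 2, 11403 mod 17 = 13, 11403 mod 7 = 0, 11403 mod 8 = 3.

x ≡ 11403 (mod 12376).


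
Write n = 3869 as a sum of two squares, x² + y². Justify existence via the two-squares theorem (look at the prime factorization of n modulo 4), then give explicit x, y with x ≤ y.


Step 1: Factor n = 3869 = 53 · 73.
Step 2: Check the mod-4 condition on each prime factor: 53 ≡ 1 (mod 4), exponent 1; 73 ≡ 1 (mod 4), exponent 1.
All primes ≡ 3 (mod 4) appear to even exponent (or don't appear), so by the two-squares theorem n IS expressible as a sum of two squares.
Step 3: Build a representation. Here n = 53 · 73 is a product of primes ≡ 1 (mod 4). Each prime p ≡ 1 (mod 4) is itself a sum of two squares; find a² by testing p − a² for a perfect square:
  53: 53 − 1² = 52, 53 − 2² = 49 = 7² ⇒ 53 = 2² + 7².
  73: 73 − 1² = 72, 73 − 2² = 69, 73 − 3² = 64 = 8² ⇒ 73 = 3² + 8².
  Combine using the Brahmagupta–Fibonacci identity (a² + b²)(c² + d²) = (ac − bd)² + (ad + bc)² = (ac + bd)² + (ad − bc)²:
  53 · 73 = 3869: from (2² + 7²)(3² + 8²), take (2·3 − 7·8, 2·8 + 7·3) = (6 − 56, 16 + 21) = (-50, 37); dropping signs (only squares matter) gives (50, 37); check 50² + 37² = 2500 + 1369 = 3869 ✓.
Step 4: Order so x ≤ y and verify: 37² + 50² = 1369 + 2500 = 3869 = n. ✓

n = 3869 = 37² + 50² (one valid representation with x ≤ y).


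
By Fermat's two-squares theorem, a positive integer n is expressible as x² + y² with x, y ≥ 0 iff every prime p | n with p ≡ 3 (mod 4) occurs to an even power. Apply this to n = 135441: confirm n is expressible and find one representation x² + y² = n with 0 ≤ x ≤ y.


Step 1: Factor n = 135441 = 3^2 · 101 · 149.
Step 2: Check the mod-4 condition on each prime factor: 3 ≡ 3 (mod 4), exponent 2 (must be even); 101 ≡ 1 (mod 4), exponent 1; 149 ≡ 1 (mod 4), exponent 1.
All primes ≡ 3 (mod 4) appear to even exponent (or don't appear), so by the two-squares theorem n IS expressible as a sum of two squares.
Step 3: Build a representation. Group n = k² · m with k = 3 and m = 101 · 149 = 15049 (a product of primes ≡ 1 (mod 4)); a representation of m scales to one of n via (k·x)² + (k·y)² = k²(x² + y²). Each prime p ≡ 1 (mod 4) is itself a sum of two squares; find a² by testing p − a² for a perfect square:
  101: 101 − 1² = 100 = 10² ⇒ 101 = 1² + 10².
  149: 149 − 1² = 148, 149 − 2² = 145, 149 − 3² = 140, 149 − 4² = 133, 149 − 5² = 124, 149 − 6² = 113, 149 − 7² = 100 = 10² ⇒ 149 = 7² + 10².
  Combine using the Brahmagupta–Fibonacci identity (a² + b²)(c² + d²) = (ac − bd)² + (ad + bc)² = (ac + bd)² + (ad − bc)²:
  101 · 149 = 15049: from (1² + 10²)(7² + 10²), take (1·7 − 10·10, 1·10 + 10·7) = (7 − 100, 10 + 70) = (-93, 80); dropping signs (only squares matter) gives (93, 80); check 93² + 80² = 8649 + 6400 = 15049 ✓.
  Scale by k = 3: (3·93, 3·80) = (279, 240).
Step 4: Order so x ≤ y and verify: 240² + 279² = 57600 + 77841 = 135441 = n. ✓

n = 135441 = 240² + 279² (one valid representation with x ≤ y).


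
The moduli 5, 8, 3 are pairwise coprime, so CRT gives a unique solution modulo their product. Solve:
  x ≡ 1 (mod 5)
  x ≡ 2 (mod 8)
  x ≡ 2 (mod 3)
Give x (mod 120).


Moduli 5, 8, 3 are pairwise coprime; by CRT there is a unique solution modulo M = 5 · 8 · 3 = 120.
Solve pairwise, accumulating the modulus:
  Start with x ≡ 1 (mod 5).
  Combine with x ≡ 2 (mod 8): since gcd(5, 8) = 1, we get a unique residue mod 40.
    Write x = 1 + 5·t and substitute into x ≡ 2 (mod 8): 5·t ≡ 2 − 1 = 1 (mod 8).
    The inverse of 5 mod 8 is 5 (since 5·5 = 25 = 3·8 + 1), so t ≡ 5·1 = 5 ≡ 5 (mod 8).
    Then x = 1 + 5·5 = 26, valid modulo lcm(5, 8) = 40: x ≡ 26 (mod 40).
  Combine with x ≡ 2 (mod 3): since gcd(40, 3) = 1, we get a unique residue mod 120.
    Write x = 26 + 40·t and substitute into x ≡ 2 (mod 3): 40·t ≡ 2 − 26 = -24 (mod 3).
    Reduce coefficients mod 3: 1·t ≡ 0 (mod 3).
    So t ≡ 0 (mod 3).
    Then x = 26 + 40·0 = 26, valid modulo lcm(40, 3) = 120: x ≡ 26 (mod 120).
Verify: 26 mod 5 = 1 ✓, 26 mod 8 = 2 ✓, 26 mod 3 = 2 ✓.

x ≡ 26 (mod 120).


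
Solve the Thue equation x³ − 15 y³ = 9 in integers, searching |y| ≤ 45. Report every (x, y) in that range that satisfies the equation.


The equation is x³ - 15y³ = 9. For fixed y, x³ = 15·y³ + 9, so a solution requires the RHS to be a perfect cube.
Strategy: iterate y from -45 to 45, compute RHS = 15·y³ + 9, and check whether it is a (positive or negative) perfect cube.
Check small values of y:
  y = 0: RHS = 9 is not a perfect cube.
  y = 1: RHS = 24 is not a perfect cube.
  y = -1: RHS = -6 is not a perfect cube.
  y = 2: RHS = 129 is not a perfect cube.
  y = -2: RHS = -111 is not a perfect cube.
  y = 3: RHS = 414 is not a perfect cube.
  y = -3: RHS = -396 is not a perfect cube.
Continuing the search up to |y| = 45 finds no solutions either.
No (x, y) in the scanned range satisfies the equation.

No integer solutions with |y| ≤ 45.


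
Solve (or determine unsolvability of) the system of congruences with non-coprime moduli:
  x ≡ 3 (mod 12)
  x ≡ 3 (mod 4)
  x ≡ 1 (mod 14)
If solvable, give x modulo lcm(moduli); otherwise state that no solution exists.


Moduli 12, 4, 14 are not pairwise coprime, so CRT works modulo lcm(m_i) when all pairwise compatibility conditions hold.
Pairwise compatibility: gcd(m_i, m_j) must divide a_i - a_j for every pair.
Merge one congruence at a time:
  Start: x ≡ 3 (mod 12).
  Combine with x ≡ 3 (mod 4): gcd(12, 4) = 4; 3 - 3 = 0, which IS divisible by 4, so compatible.
    Write x = 3 + 12·t and substitute into x ≡ 3 (mod 4): 12·t ≡ 3 − 3 = 0 (mod 4).
    Divide the congruence (and modulus) by g = 4: 3·t ≡ 0 (mod 1).
    Modulo 1 every t works; take t = 0.
    Then x = 3 + 12·0 = 3, valid modulo lcm(12, 4) = 12: x ≡ 3 (mod 12).
  Combine with x ≡ 1 (mod 14): gcd(12, 14) = 2; 1 - 3 = -2, which IS divisible by 2, so compatible.
    Write x = 3 + 12·t and substitute into x ≡ 1 (mod 14): 12·t ≡ 1 − 3 = -2 (mod 14).
    Divide the congruence (and modulus) by g = 2: 6·t ≡ -1 (mod 7).
    Reduce coefficients mod 7: 6·t ≡ 6 (mod 7).
    The inverse of 6 mod 7 is 6 (since 6·6 = 36 = 5·7 + 1), so t ≡ 6·6 = 36 ≡ 1 (mod 7).
    Then x = 3 + 12·1 = 15, valid modulo lcm(12, 14) = 84: x ≡ 15 (mod 84).
Verify: 15 mod 12 = 3, 15 mod 4 = 3, 15 mod 14 = 1.

x ≡ 15 (mod 84).


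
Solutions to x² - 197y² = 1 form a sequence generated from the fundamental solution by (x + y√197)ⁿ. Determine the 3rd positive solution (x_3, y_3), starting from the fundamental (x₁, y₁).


Step 1: Find the fundamental solution (x₁, y₁) of x² - 197y² = 1.
  Expand √197 as a continued fraction. a₀ = ⌊√197⌋ = 14; iterate m_{k+1} = d_k·a_k − m_k, d_{k+1} = (197 − m_{k+1}²)/d_k, a_{k+1} = ⌊(a₀ + m_{k+1})/d_{k+1}⌋ (starting m₀ = 0, d₀ = 1), with convergents p_k = a_k·p_{k-1} + p_{k-2}, q_k = a_k·q_{k-1} + q_{k-2} (p₋₁ = 1, q₋₁ = 0):
  k = 0: a₀ = 14; p₀/q₀ = 14/1; p₀² − 197·q₀² = 196 − 197 = -1.
  k = 1: m = 14, d = 1, a = ⌊(14 + 14)/1⌋ = 28; p/q = (28·14 + 1)/(28·1 + 0) = 393/28; p² − 197·q² = 154449 − 154448 = 1.
  The first convergent with p² − 197·q² = 1 gives the fundamental solution (x₁, y₁) = (393, 28).
Step 2: Apply the recurrence (x_{n+1}, y_{n+1}) = (x₁x_n + 197y₁y_n, x₁y_n + y₁x_n) repeatedly.
  From (x_1, y_1) = (393, 28): x_2 = 393·393 + 197·28·28 = 308897; y_2 = 393·28 + 28·393 = 22008.
  From (x_2, y_2) = (308897, 22008): x_3 = 393·308897 + 197·28·22008 = 242792649; y_3 = 393·22008 + 28·308897 = 17298260.
Step 3: Verify x_3² - 197·y_3² = 58948270408437201 - 58948270408437200 = 1 (should be 1). ✓

(x_1, y_1) = (393, 28); (x_3, y_3) = (242792649, 17298260).


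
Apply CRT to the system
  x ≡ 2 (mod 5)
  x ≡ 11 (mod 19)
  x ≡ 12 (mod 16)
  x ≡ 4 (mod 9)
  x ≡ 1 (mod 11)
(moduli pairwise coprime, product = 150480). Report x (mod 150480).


Product of moduli M = 5 · 19 · 16 · 9 · 11 = 150480.
Merge one congruence at a time:
  Start: x ≡ 2 (mod 5).
  Combine with x ≡ 11 (mod 19); new modulus lcm = 95.
    Write x = 2 + 5·t and substitute into x ≡ 11 (mod 19): 5·t ≡ 11 − 2 = 9 (mod 19).
    The inverse of 5 mod 19 is 4 (since 5·4 = 20 = 1·19 + 1), so t ≡ 4·9 = 36 ≡ 17 (mod 19).
    Then x = 2 + 5·17 = 87, valid modulo lcm(5, 19) = 95: x ≡ 87 (mod 95).
  Combine with x ≡ 12 (mod 16); new modulus lcm = 1520.
    Write x = 87 + 95·t and substitute into x ≡ 12 (mod 16): 95·t ≡ 12 − 87 = -75 (mod 16).
    Reduce coefficients mod 16: 15·t ≡ 5 (mod 16).
    The inverse of 15 mod 16 is 15 (since 15·15 = 225 = 14·16 + 1), so t ≡ 15·5 = 75 ≡ 11 (mod 16).
    Then x = 87 + 95·11 = 1132, valid modulo lcm(95, 16) = 1520: x ≡ 1132 (mod 1520).
  Combine with x ≡ 4 (mod 9); new modulus lcm = 13680.
    Write x = 1132 + 1520·t and substitute into x ≡ 4 (mod 9): 1520·t ≡ 4 − 1132 = -1128 (mod 9).
    Reduce coefficients mod 9: 8·t ≡ 6 (mod 9).
    The inverse of 8 mod 9 is 8 (since 8·8 = 64 = 7·9 + 1), so t ≡ 8·6 = 48 ≡ 3 (mod 9).
    Then x = 1132 + 1520·3 = 5692, valid modulo lcm(1520, 9) = 13680: x ≡ 5692 (mod 13680).
  Combine with x ≡ 1 (mod 11); new modulus lcm = 150480.
    Write x = 5692 + 13680·t and substitute into x ≡ 1 (mod 11): 13680·t ≡ 1 − 5692 = -5691 (mod 11).
    Reduce coefficients mod 11: 7·t ≡ 7 (mod 11).
    The inverse of 7 mod 11 is 8 (since 7·8 = 56 = 5·11 + 1), so t ≡ 8·7 = 56 ≡ 1 (mod 11).
    Then x = 5692 + 13680·1 = 19372, valid modulo lcm(13680, 11) = 150480: x ≡ 19372 (mod 150480).
Verify against each original: 19372 mod 5 = 2, 19372 mod 19 = 11, 19372 mod 16 = 12, 19372 mod 9 = 4, 19372 mod 11 = 1.

x ≡ 19372 (mod 150480).


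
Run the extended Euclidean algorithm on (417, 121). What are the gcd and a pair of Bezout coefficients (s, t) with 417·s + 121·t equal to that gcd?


Euclidean algorithm on (417, 121) — divide until remainder is 0:
  417 = 3 · 121 + 54
  121 = 2 · 54 + 13
  54 = 4 · 13 + 2
  13 = 6 · 2 + 1
  2 = 2 · 1 + 0
gcd(417, 121) = 1.
Track Bezout coefficients alongside the remainders: start with r₀ = 417 = a·1 + b·0 (s = 1, t = 0) and r₁ = 121 = a·0 + b·1 (s = 0, t = 1); each new remainder r_{k+1} = r_{k-1} − q_k·r_k inherits s_{k+1} = s_{k-1} − q_k·s_k, t_{k+1} = t_{k-1} − q_k·t_k, so r_k = a·s_k + b·t_k at every step:
  q = 3: r = 54, s = 1 − 3·0 = 1, t = 0 − 3·1 = -3  (check: 417·1 + 121·(-3) = 54)
  q = 2: r = 13, s = 0 − 2·1 = -2, t = 1 − 2·(-3) = 7  (check: 417·(-2) + 121·7 = 13)
  q = 4: r = 2, s = 1 − 4·(-2) = 9, t = -3 − 4·7 = -31  (check: 417·9 + 121·(-31) = 2)
  q = 6: r = 1, s = -2 − 6·9 = -56, t = 7 − 6·(-31) = 193  (check: 417·(-56) + 121·193 = 1)
The row with r = 1 (the gcd) gives the Bezout coefficients s = -56, t = 193.
Result: 417 · (-56) + 121 · (193) = 1.

gcd(417, 121) = 1; s = -56, t = 193 (check: 417·(-56) + 121·193 = 1).


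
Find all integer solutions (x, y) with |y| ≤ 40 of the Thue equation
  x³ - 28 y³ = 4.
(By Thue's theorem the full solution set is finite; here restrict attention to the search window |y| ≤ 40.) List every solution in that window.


The equation is x³ - 28y³ = 4. For fixed y, x³ = 28·y³ + 4, so a solution requires the RHS to be a perfect cube.
Strategy: iterate y from -40 to 40, compute RHS = 28·y³ + 4, and check whether it is a (positive or negative) perfect cube.
Check small values of y:
  y = 0: RHS = 4 is not a perfect cube.
  y = 1: RHS = 32 is not a perfect cube.
  y = -1: RHS = -24 is not a perfect cube.
  y = 2: RHS = 228 is not a perfect cube.
  y = -2: RHS = -220 is not a perfect cube.
  y = 3: RHS = 760 is not a perfect cube.
  y = -3: RHS = -752 is not a perfect cube.
Continuing the search up to |y| = 40 finds no solutions either.
No (x, y) in the scanned range satisfies the equation.

No integer solutions with |y| ≤ 40.


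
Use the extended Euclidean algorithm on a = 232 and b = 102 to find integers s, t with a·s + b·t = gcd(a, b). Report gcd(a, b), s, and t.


Euclidean algorithm on (232, 102) — divide until remainder is 0:
  232 = 2 · 102 + 28
  102 = 3 · 28 + 18
  28 = 1 · 18 + 10
  18 = 1 · 10 + 8
  10 = 1 · 8 + 2
  8 = 4 · 2 + 0
gcd(232, 102) = 2.
Track Bezout coefficients alongside the remainders: start with r₀ = 232 = a·1 + b·0 (s = 1, t = 0) and r₁ = 102 = a·0 + b·1 (s = 0, t = 1); each new remainder r_{k+1} = r_{k-1} − q_k·r_k inherits s_{k+1} = s_{k-1} − q_k·s_k, t_{k+1} = t_{k-1} − q_k·t_k, so r_k = a·s_k + b·t_k at every step:
  q = 2: r = 28, s = 1 − 2·0 = 1, t = 0 − 2·1 = -2  (check: 232·1 + 102·(-2) = 28)
  q = 3: r = 18, s = 0 − 3·1 = -3, t = 1 − 3·(-2) = 7  (check: 232·(-3) + 102·7 = 18)
  q = 1: r = 10, s = 1 − 1·(-3) = 4, t = -2 − 1·7 = -9  (check: 232·4 + 102·(-9) = 10)
  q = 1: r = 8, s = -3 − 1·4 = -7, t = 7 − 1·(-9) = 16  (check: 232·(-7) + 102·16 = 8)
  q = 1: r = 2, s = 4 − 1·(-7) = 11, t = -9 − 1·16 = -25  (check: 232·11 + 102·(-25) = 2)
The row with r = 2 (the gcd) gives the Bezout coefficients s = 11, t = -25.
Result: 232 · (11) + 102 · (-25) = 2.

gcd(232, 102) = 2; s = 11, t = -25 (check: 232·11 + 102·(-25) = 2).


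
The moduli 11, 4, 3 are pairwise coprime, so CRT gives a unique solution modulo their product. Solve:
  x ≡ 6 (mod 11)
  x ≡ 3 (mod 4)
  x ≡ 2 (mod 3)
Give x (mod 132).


Moduli 11, 4, 3 are pairwise coprime; by CRT there is a unique solution modulo M = 11 · 4 · 3 = 132.
Solve pairwise, accumulating the modulus:
  Start with x ≡ 6 (mod 11).
  Combine with x ≡ 3 (mod 4): since gcd(11, 4) = 1, we get a unique residue mod 44.
    Write x = 6 + 11·t and substitute into x ≡ 3 (mod 4): 11·t ≡ 3 − 6 = -3 (mod 4).
    Reduce coefficients mod 4: 3·t ≡ 1 (mod 4).
    The inverse of 3 mod 4 is 3 (since 3·3 = 9 = 2·4 + 1), so t ≡ 3·1 = 3 ≡ 3 (mod 4).
    Then x = 6 + 11·3 = 39, valid modulo lcm(11, 4) = 44: x ≡ 39 (mod 44).
  Combine with x ≡ 2 (mod 3): since gcd(44, 3) = 1, we get a unique residue mod 132.
    Write x = 39 + 44·t and substitute into x ≡ 2 (mod 3): 44·t ≡ 2 − 39 = -37 (mod 3).
    Reduce coefficients mod 3: 2·t ≡ 2 (mod 3).
    The inverse of 2 mod 3 is 2 (since 2·2 = 4 = 1·3 + 1), so t ≡ 2·2 = 4 ≡ 1 (mod 3).
    Then x = 39 + 44·1 = 83, valid modulo lcm(44, 3) = 132: x ≡ 83 (mod 132).
Verify: 83 mod 11 = 6 ✓, 83 mod 4 = 3 ✓, 83 mod 3 = 2 ✓.

x ≡ 83 (mod 132).


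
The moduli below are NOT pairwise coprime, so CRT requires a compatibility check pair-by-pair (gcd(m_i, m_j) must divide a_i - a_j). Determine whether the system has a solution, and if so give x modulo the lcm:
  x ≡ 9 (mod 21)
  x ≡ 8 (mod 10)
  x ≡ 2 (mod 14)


Moduli 21, 10, 14 are not pairwise coprime, so CRT works modulo lcm(m_i) when all pairwise compatibility conditions hold.
Pairwise compatibility: gcd(m_i, m_j) must divide a_i - a_j for every pair.
Merge one congruence at a time:
  Start: x ≡ 9 (mod 21).
  Combine with x ≡ 8 (mod 10): gcd(21, 10) = 1; 8 - 9 = -1, which IS divisible by 1, so compatible.
    Write x = 9 + 21·t and substitute into x ≡ 8 (mod 10): 21·t ≡ 8 − 9 = -1 (mod 10).
    Reduce coefficients mod 10: 1·t ≡ 9 (mod 10).
    So t ≡ 9 (mod 10).
    Then x = 9 + 21·9 = 198, valid modulo lcm(21, 10) = 210: x ≡ 198 (mod 210).
  Combine with x ≡ 2 (mod 14): gcd(210, 14) = 14; 2 - 198 = -196, which IS divisible by 14, so compatible.
    Write x = 198 + 210·t and substitute into x ≡ 2 (mod 14): 210·t ≡ 2 − 198 = -196 (mod 14).
    Divide the congruence (and modulus) by g = 14: 15·t ≡ -14 (mod 1).
    Modulo 1 every t works; take t = 0.
    Then x = 198 + 210·0 = 198, valid modulo lcm(210, 14) = 210: x ≡ 198 (mod 210).
Verify: 198 mod 21 = 9, 198 mod 10 = 8, 198 mod 14 = 2.

x ≡ 198 (mod 210).


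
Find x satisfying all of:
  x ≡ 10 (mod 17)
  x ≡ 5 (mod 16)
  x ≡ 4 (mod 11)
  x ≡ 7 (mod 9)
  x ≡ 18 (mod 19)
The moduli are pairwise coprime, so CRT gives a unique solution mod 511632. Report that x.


Product of moduli M = 17 · 16 · 11 · 9 · 19 = 511632.
Merge one congruence at a time:
  Start: x ≡ 10 (mod 17).
  Combine with x ≡ 5 (mod 16); new modulus lcm = 272.
    Write x = 10 + 17·t and substitute into x ≡ 5 (mod 16): 17·t ≡ 5 − 10 = -5 (mod 16).
    Reduce coefficients mod 16: 1·t ≡ 11 (mod 16).
    So t ≡ 11 (mod 16).
    Then x = 10 + 17·11 = 197, valid modulo lcm(17, 16) = 272: x ≡ 197 (mod 272).
  Combine with x ≡ 4 (mod 11); new modulus lcm = 2992.
    Write x = 197 + 272·t and substitute into x ≡ 4 (mod 11): 272·t ≡ 4 − 197 = -193 (mod 11).
    Reduce coefficients mod 11: 8·t ≡ 5 (mod 11).
    The inverse of 8 mod 11 is 7 (since 8·7 = 56 = 5·11 + 1), so t ≡ 7·5 = 35 ≡ 2 (mod 11).
    Then x = 197 + 272·2 = 741, valid modulo lcm(272, 11) = 2992: x ≡ 741 (mod 2992).
  Combine with x ≡ 7 (mod 9); new modulus lcm = 26928.
    Write x = 741 + 2992·t and substitute into x ≡ 7 (mod 9): 2992·t ≡ 7 − 741 = -734 (mod 9).
    Reduce coefficients mod 9: 4·t ≡ 4 (mod 9).
    The inverse of 4 mod 9 is 7 (since 4·7 = 28 = 3·9 + 1), so t ≡ 7·4 = 28 ≡ 1 (mod 9).
    Then x = 741 + 2992·1 = 3733, valid modulo lcm(2992, 9) = 26928: x ≡ 3733 (mod 26928).
  Combine with x ≡ 18 (mod 19); new modulus lcm = 511632.
    Write x = 3733 + 26928·t and substitute into x ≡ 18 (mod 19): 26928·t ≡ 18 − 3733 = -3715 (mod 19).
    Reduce coefficients mod 19: 5·t ≡ 9 (mod 19).
    The inverse of 5 mod 19 is 4 (since 5·4 = 20 = 1·19 + 1), so t ≡ 4·9 = 36 ≡ 17 (mod 19).
    Then x = 3733 + 26928·17 = 461509, valid modulo lcm(26928, 19) = 511632: x ≡ 461509 (mod 511632).
Verify against each original: 461509 mod 17 = 10, 461509 mod 16 = 5, 461509 mod 11 = 4, 461509 mod 9 = 7, 461509 mod 19 = 18.

x ≡ 461509 (mod 511632).


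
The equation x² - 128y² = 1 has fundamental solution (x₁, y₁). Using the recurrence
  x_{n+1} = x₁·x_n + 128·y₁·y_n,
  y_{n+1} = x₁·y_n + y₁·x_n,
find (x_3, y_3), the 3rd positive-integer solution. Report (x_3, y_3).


Step 1: Find the fundamental solution (x₁, y₁) of x² - 128y² = 1.
  Expand √128 as a continued fraction. a₀ = ⌊√128⌋ = 11; iterate m_{k+1} = d_k·a_k − m_k, d_{k+1} = (128 − m_{k+1}²)/d_k, a_{k+1} = ⌊(a₀ + m_{k+1})/d_{k+1}⌋ (starting m₀ = 0, d₀ = 1), with convergents p_k = a_k·p_{k-1} + p_{k-2}, q_k = a_k·q_{k-1} + q_{k-2} (p₋₁ = 1, q₋₁ = 0):
  k = 0: a₀ = 11; p₀/q₀ = 11/1; p₀² − 128·q₀² = 121 − 128 = -7.
  k = 1: m = 11, d = 7, a = ⌊(11 + 11)/7⌋ = 3; p/q = (3·11 + 1)/(3·1 + 0) = 34/3; p² − 128·q² = 1156 − 1152 = 4.
  k = 2: m = 10, d = 4, a = ⌊(11 + 10)/4⌋ = 5; p/q = (5·34 + 11)/(5·3 + 1) = 181/16; p² − 128·q² = 32761 − 32768 = -7.
  k = 3: m = 10, d = 7, a = ⌊(11 + 10)/7⌋ = 3; p/q = (3·181 + 34)/(3·16 + 3) = 577/51; p² − 128·q² = 332929 − 332928 = 1.
  The first convergent with p² − 128·q² = 1 gives the fundamental solution (x₁, y₁) = (577, 51).
Step 2: Apply the recurrence (x_{n+1}, y_{n+1}) = (x₁x_n + 128y₁y_n, x₁y_n + y₁x_n) repeatedly.
  From (x_1, y_1) = (577, 51): x_2 = 577·577 + 128·51·51 = 665857; y_2 = 577·51 + 51·577 = 58854.
  From (x_2, y_2) = (665857, 58854): x_3 = 577·665857 + 128·51·58854 = 768398401; y_3 = 577·58854 + 51·665857 = 67917465.
Step 3: Verify x_3² - 128·y_3² = 590436102659356801 - 590436102659356800 = 1 (should be 1). ✓

(x_1, y_1) = (577, 51); (x_3, y_3) = (768398401, 67917465).


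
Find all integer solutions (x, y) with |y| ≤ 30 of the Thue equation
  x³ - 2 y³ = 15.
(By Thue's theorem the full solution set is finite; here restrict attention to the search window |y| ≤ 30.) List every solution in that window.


The equation is x³ - 2y³ = 15. For fixed y, x³ = 2·y³ + 15, so a solution requires the RHS to be a perfect cube.
Strategy: iterate y from -30 to 30, compute RHS = 2·y³ + 15, and check whether it is a (positive or negative) perfect cube.
Check small values of y:
  y = 0: RHS = 15 is not a perfect cube.
  y = 1: RHS = 17 is not a perfect cube.
  y = -1: RHS = 13 is not a perfect cube.
  y = 2: RHS = 31 is not a perfect cube.
  y = -2: RHS = -1 = (-1)³ ⇒ x = -1 works.
  y = 3: RHS = 69 is not a perfect cube.
  y = -3: RHS = -39 is not a perfect cube.
Continuing the search up to |y| = 30 finds no further solutions beyond those listed.
Collected solutions: (-1, -2).

Solutions (with |y| ≤ 30): (-1, -2).


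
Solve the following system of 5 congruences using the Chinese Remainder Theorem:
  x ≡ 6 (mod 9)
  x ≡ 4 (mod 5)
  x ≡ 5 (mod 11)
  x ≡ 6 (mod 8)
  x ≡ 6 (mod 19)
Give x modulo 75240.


Product of moduli M = 9 · 5 · 11 · 8 · 19 = 75240.
Merge one congruence at a time:
  Start: x ≡ 6 (mod 9).
  Combine with x ≡ 4 (mod 5); new modulus lcm = 45.
    Write x = 6 + 9·t and substitute into x ≡ 4 (mod 5): 9·t ≡ 4 − 6 = -2 (mod 5).
    Reduce coefficients mod 5: 4·t ≡ 3 (mod 5).
    The inverse of 4 mod 5 is 4 (since 4·4 = 16 = 3·5 + 1), so t ≡ 4·3 = 12 ≡ 2 (mod 5).
    Then x = 6 + 9·2 = 24, valid modulo lcm(9, 5) = 45: x ≡ 24 (mod 45).
  Combine with x ≡ 5 (mod 11); new modulus lcm = 495.
    Write x = 24 + 45·t and substitute into x ≡ 5 (mod 11): 45·t ≡ 5 − 24 = -19 (mod 11).
    Reduce coefficients mod 11: 1·t ≡ 3 (mod 11).
    So t ≡ 3 (mod 11).
    Then x = 24 + 45·3 = 159, valid modulo lcm(45, 11) = 495: x ≡ 159 (mod 495).
  Combine with x ≡ 6 (mod 8); new modulus lcm = 3960.
    Write x = 159 + 495·t and substitute into x ≡ 6 (mod 8): 495·t ≡ 6 − 159 = -153 (mod 8).
    Reduce coefficients mod 8: 7·t ≡ 7 (mod 8).
    The inverse of 7 mod 8 is 7 (since 7·7 = 49 = 6·8 + 1), so t ≡ 7·7 = 49 ≡ 1 (mod 8).
    Then x = 159 + 495·1 = 654, valid modulo lcm(495, 8) = 3960: x ≡ 654 (mod 3960).
  Combine with x ≡ 6 (mod 19); new modulus lcm = 75240.
    Write x = 654 + 3960·t and substitute into x ≡ 6 (mod 19): 3960·t ≡ 6 − 654 = -648 (mod 19).
    Reduce coefficients mod 19: 8·t ≡ 17 (mod 19).
    The inverse of 8 mod 19 is 12 (since 8·12 = 96 = 5·19 + 1), so t ≡ 12·17 = 204 ≡ 14 (mod 19).
    Then x = 654 + 3960·14 = 56094, valid modulo lcm(3960, 19) = 75240: x ≡ 56094 (mod 75240).
Verify against each original: 56094 mod 9 = 6, 56094 mod 5 = 4, 56094 mod 11 = 5, 56094 mod 8 = 6, 56094 mod 19 = 6.

x ≡ 56094 (mod 75240).


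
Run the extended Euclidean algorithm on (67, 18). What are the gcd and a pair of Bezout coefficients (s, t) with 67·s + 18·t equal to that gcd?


Euclidean algorithm on (67, 18) — divide until remainder is 0:
  67 = 3 · 18 + 13
  18 = 1 · 13 + 5
  13 = 2 · 5 + 3
  5 = 1 · 3 + 2
  3 = 1 · 2 + 1
  2 = 2 · 1 + 0
gcd(67, 18) = 1.
Track Bezout coefficients alongside the remainders: start with r₀ = 67 = a·1 + b·0 (s = 1, t = 0) and r₁ = 18 = a·0 + b·1 (s = 0, t = 1); each new remainder r_{k+1} = r_{k-1} − q_k·r_k inherits s_{k+1} = s_{k-1} − q_k·s_k, t_{k+1} = t_{k-1} − q_k·t_k, so r_k = a·s_k + b·t_k at every step:
  q = 3: r = 13, s = 1 − 3·0 = 1, t = 0 − 3·1 = -3  (check: 67·1 + 18·(-3) = 13)
  q = 1: r = 5, s = 0 − 1·1 = -1, t = 1 − 1·(-3) = 4  (check: 67·(-1) + 18·4 = 5)
  q = 2: r = 3, s = 1 − 2·(-1) = 3, t = -3 − 2·4 = -11  (check: 67·3 + 18·(-11) = 3)
  q = 1: r = 2, s = -1 − 1·3 = -4, t = 4 − 1·(-11) = 15  (check: 67·(-4) + 18·15 = 2)
  q = 1: r = 1, s = 3 − 1·(-4) = 7, t = -11 − 1·15 = -26  (check: 67·7 + 18·(-26) = 1)
The row with r = 1 (the gcd) gives the Bezout coefficients s = 7, t = -26.
Result: 67 · (7) + 18 · (-26) = 1.

gcd(67, 18) = 1; s = 7, t = -26 (check: 67·7 + 18·(-26) = 1).


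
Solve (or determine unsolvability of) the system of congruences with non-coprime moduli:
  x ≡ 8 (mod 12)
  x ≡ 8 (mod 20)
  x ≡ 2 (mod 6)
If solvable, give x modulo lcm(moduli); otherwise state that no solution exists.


Moduli 12, 20, 6 are not pairwise coprime, so CRT works modulo lcm(m_i) when all pairwise compatibility conditions hold.
Pairwise compatibility: gcd(m_i, m_j) must divide a_i - a_j for every pair.
Merge one congruence at a time:
  Start: x ≡ 8 (mod 12).
  Combine with x ≡ 8 (mod 20): gcd(12, 20) = 4; 8 - 8 = 0, which IS divisible by 4, so compatible.
    Write x = 8 + 12·t and substitute into x ≡ 8 (mod 20): 12·t ≡ 8 − 8 = 0 (mod 20).
    Divide the congruence (and modulus) by g = 4: 3·t ≡ 0 (mod 5).
    The inverse of 3 mod 5 is 2 (since 3·2 = 6 = 1·5 + 1), so t ≡ 2·0 = 0 ≡ 0 (mod 5).
    Then x = 8 + 12·0 = 8, valid modulo lcm(12, 20) = 60: x ≡ 8 (mod 60).
  Combine with x ≡ 2 (mod 6): gcd(60, 6) = 6; 2 - 8 = -6, which IS divisible by 6, so compatible.
    Write x = 8 + 60·t and substitute into x ≡ 2 (mod 6): 60·t ≡ 2 − 8 = -6 (mod 6).
    Divide the congruence (and modulus) by g = 6: 10·t ≡ -1 (mod 1).
    Modulo 1 every t works; take t = 0.
    Then x = 8 + 60·0 = 8, valid modulo lcm(60, 6) = 60: x ≡ 8 (mod 60).
Verify: 8 mod 12 = 8, 8 mod 20 = 8, 8 mod 6 = 2.

x ≡ 8 (mod 60).


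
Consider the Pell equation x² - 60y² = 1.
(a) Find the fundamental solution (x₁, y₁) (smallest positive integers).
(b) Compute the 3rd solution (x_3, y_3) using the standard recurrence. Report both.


Step 1: Find the fundamental solution (x₁, y₁) of x² - 60y² = 1.
  Expand √60 as a continued fraction. a₀ = ⌊√60⌋ = 7; iterate m_{k+1} = d_k·a_k − m_k, d_{k+1} = (60 − m_{k+1}²)/d_k, a_{k+1} = ⌊(a₀ + m_{k+1})/d_{k+1}⌋ (starting m₀ = 0, d₀ = 1), with convergents p_k = a_k·p_{k-1} + p_{k-2}, q_k = a_k·q_{k-1} + q_{k-2} (p₋₁ = 1, q₋₁ = 0):
  k = 0: a₀ = 7; p₀/q₀ = 7/1; p₀² − 60·q₀² = 49 − 60 = -11.
  k = 1: m = 7, d = 11, a = ⌊(7 + 7)/11⌋ = 1; p/q = (1·7 + 1)/(1·1 + 0) = 8/1; p² − 60·q² = 64 − 60 = 4.
  k = 2: m = 4, d = 4, a = ⌊(7 + 4)/4⌋ = 2; p/q = (2·8 + 7)/(2·1 + 1) = 23/3; p² − 60·q² = 529 − 540 = -11.
  k = 3: m = 4, d = 11, a = ⌊(7 + 4)/11⌋ = 1; p/q = (1·23 + 8)/(1·3 + 1) = 31/4; p² − 60·q² = 961 − 960 = 1.
  The first convergent with p² − 60·q² = 1 gives the fundamental solution (x₁, y₁) = (31, 4).
Step 2: Apply the recurrence (x_{n+1}, y_{n+1}) = (x₁x_n + 60y₁y_n, x₁y_n + y₁x_n) repeatedly.
  From (x_1, y_1) = (31, 4): x_2 = 31·31 + 60·4·4 = 1921; y_2 = 31·4 + 4·31 = 248.
  From (x_2, y_2) = (1921, 248): x_3 = 31·1921 + 60·4·248 = 119071; y_3 = 31·248 + 4·1921 = 15372.
Step 3: Verify x_3² - 60·y_3² = 14177903041 - 14177903040 = 1 (should be 1). ✓

(x_1, y_1) = (31, 4); (x_3, y_3) = (119071, 15372).


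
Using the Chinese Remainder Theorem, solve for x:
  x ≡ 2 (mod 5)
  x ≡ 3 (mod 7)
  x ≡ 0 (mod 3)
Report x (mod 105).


Moduli 5, 7, 3 are pairwise coprime; by CRT there is a unique solution modulo M = 5 · 7 · 3 = 105.
Solve pairwise, accumulating the modulus:
  Start with x ≡ 2 (mod 5).
  Combine with x ≡ 3 (mod 7): since gcd(5, 7) = 1, we get a unique residue mod 35.
    Write x = 2 + 5·t and substitute into x ≡ 3 (mod 7): 5·t ≡ 3 − 2 = 1 (mod 7).
    The inverse of 5 mod 7 is 3 (since 5·3 = 15 = 2·7 + 1), so t ≡ 3·1 = 3 ≡ 3 (mod 7).
    Then x = 2 + 5·3 = 17, valid modulo lcm(5, 7) = 35: x ≡ 17 (mod 35).
  Combine with x ≡ 0 (mod 3): since gcd(35, 3) = 1, we get a unique residue mod 105.
    Write x = 17 + 35·t and substitute into x ≡ 0 (mod 3): 35·t ≡ 0 − 17 = -17 (mod 3).
    Reduce coefficients mod 3: 2·t ≡ 1 (mod 3).
    The inverse of 2 mod 3 is 2 (since 2·2 = 4 = 1·3 + 1), so t ≡ 2·1 = 2 ≡ 2 (mod 3).
    Then x = 17 + 35·2 = 87, valid modulo lcm(35, 3) = 105: x ≡ 87 (mod 105).
Verify: 87 mod 5 = 2 ✓, 87 mod 7 = 3 ✓, 87 mod 3 = 0 ✓.

x ≡ 87 (mod 105).


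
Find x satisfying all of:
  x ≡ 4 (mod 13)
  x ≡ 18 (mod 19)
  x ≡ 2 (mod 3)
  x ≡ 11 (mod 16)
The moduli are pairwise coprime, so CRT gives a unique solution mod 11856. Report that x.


Product of moduli M = 13 · 19 · 3 · 16 = 11856.
Merge one congruence at a time:
  Start: x ≡ 4 (mod 13).
  Combine with x ≡ 18 (mod 19); new modulus lcm = 247.
    Write x = 4 + 13·t and substitute into x ≡ 18 (mod 19): 13·t ≡ 18 − 4 = 14 (mod 19).
    The inverse of 13 mod 19 is 3 (since 13·3 = 39 = 2·19 + 1), so t ≡ 3·14 = 42 ≡ 4 (mod 19).
    Then x = 4 + 13·4 = 56, valid modulo lcm(13, 19) = 247: x ≡ 56 (mod 247).
  Combine with x ≡ 2 (mod 3); new modulus lcm = 741.
    Write x = 56 + 247·t and substitute into x ≡ 2 (mod 3): 247·t ≡ 2 − 56 = -54 (mod 3).
    Reduce coefficients mod 3: 1·t ≡ 0 (mod 3).
    So t ≡ 0 (mod 3).
    Then x = 56 + 247·0 = 56, valid modulo lcm(247, 3) = 741: x ≡ 56 (mod 741).
  Combine with x ≡ 11 (mod 16); new modulus lcm = 11856.
    Write x = 56 + 741·t and substitute into x ≡ 11 (mod 16): 741·t ≡ 11 − 56 = -45 (mod 16).
    Reduce coefficients mod 16: 5·t ≡ 3 (mod 16).
    The inverse of 5 mod 16 is 13 (since 5·13 = 65 = 4·16 + 1), so t ≡ 13·3 = 39 ≡ 7 (mod 16).
    Then x = 56 + 741·7 = 5243, valid modulo lcm(741, 16) = 11856: x ≡ 5243 (mod 11856).
Verify against each original: 5243 mod 13 = 4, 5243 mod 19 = 18, 5243 mod 3 = 2, 5243 mod 16 = 11.

x ≡ 5243 (mod 11856).


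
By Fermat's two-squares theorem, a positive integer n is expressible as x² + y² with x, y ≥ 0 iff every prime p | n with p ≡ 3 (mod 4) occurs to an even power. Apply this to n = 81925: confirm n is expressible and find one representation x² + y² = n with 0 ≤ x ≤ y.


Step 1: Factor n = 81925 = 5^2 · 29 · 113.
Step 2: Check the mod-4 condition on each prime factor: 5 ≡ 1 (mod 4), exponent 2; 29 ≡ 1 (mod 4), exponent 1; 113 ≡ 1 (mod 4), exponent 1.
All primes ≡ 3 (mod 4) appear to even exponent (or don't appear), so by the two-squares theorem n IS expressible as a sum of two squares.
Step 3: Build a representation. Group n = k² · m with k = 5 and m = 29 · 113 = 3277 (a product of primes ≡ 1 (mod 4)); a representation of m scales to one of n via (k·x)² + (k·y)² = k²(x² + y²). Each prime p ≡ 1 (mod 4) is itself a sum of two squares; find a² by testing p − a² for a perfect square:
  29: 29 − 1² = 28, 29 − 2² = 25 = 5² ⇒ 29 = 2² + 5².
  113: 113 − 1² = 112, 113 − 2² = 109, 113 − 3² = 104, 113 − 4² = 97, 113 − 5² = 88, 113 − 6² = 77, 113 − 7² = 64 = 8² ⇒ 113 = 7² + 8².
  Combine using the Brahmagupta–Fibonacci identity (a² + b²)(c² + d²) = (ac − bd)² + (ad + bc)² = (ac + bd)² + (ad − bc)²:
  29 · 113 = 3277: from (2² + 5²)(7² + 8²), take (2·7 − 5·8, 2·8 + 5·7) = (14 − 40, 16 + 35) = (-26, 51); dropping signs (only squares matter) gives (26, 51); check 26² + 51² = 676 + 2601 = 3277 ✓.
  Scale by k = 5: (5·26, 5·51) = (130, 255).
Step 4: Order so x ≤ y and verify: 130² + 255² = 16900 + 65025 = 81925 = n. ✓

n = 81925 = 130² + 255² (one valid representation with x ≤ y).
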